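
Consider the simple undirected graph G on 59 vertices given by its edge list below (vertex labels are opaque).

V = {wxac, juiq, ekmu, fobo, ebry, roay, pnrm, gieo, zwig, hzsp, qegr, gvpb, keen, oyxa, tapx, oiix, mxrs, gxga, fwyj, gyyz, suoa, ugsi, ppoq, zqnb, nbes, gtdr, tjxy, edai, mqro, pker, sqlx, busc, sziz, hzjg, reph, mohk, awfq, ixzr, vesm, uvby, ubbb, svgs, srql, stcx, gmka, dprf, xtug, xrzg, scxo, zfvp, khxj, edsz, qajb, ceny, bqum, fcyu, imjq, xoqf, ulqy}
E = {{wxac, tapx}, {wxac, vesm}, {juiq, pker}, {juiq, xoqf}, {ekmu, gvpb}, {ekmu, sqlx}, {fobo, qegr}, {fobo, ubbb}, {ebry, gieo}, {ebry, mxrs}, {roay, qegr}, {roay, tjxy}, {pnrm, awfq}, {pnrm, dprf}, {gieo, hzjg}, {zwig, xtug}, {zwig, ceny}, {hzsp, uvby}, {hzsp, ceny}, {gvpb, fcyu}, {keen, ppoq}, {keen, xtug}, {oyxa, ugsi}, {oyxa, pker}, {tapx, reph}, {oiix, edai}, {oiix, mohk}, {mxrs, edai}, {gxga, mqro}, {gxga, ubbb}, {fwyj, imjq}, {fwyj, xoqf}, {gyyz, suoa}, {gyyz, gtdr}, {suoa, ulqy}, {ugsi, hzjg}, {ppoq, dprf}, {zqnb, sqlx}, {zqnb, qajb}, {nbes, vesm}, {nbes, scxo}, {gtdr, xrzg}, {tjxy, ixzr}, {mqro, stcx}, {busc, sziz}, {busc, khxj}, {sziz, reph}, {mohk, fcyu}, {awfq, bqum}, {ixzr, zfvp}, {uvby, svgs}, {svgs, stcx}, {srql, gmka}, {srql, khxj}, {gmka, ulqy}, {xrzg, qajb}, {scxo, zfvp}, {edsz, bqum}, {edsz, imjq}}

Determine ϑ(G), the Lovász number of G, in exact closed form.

deg(svgs) = 2; N(svgs) = {uvby, stcx}.
deg(zwig) = 2; N(zwig) = {xtug, ceny}.
Vertex gmka has 2 neighbors: srql, ulqy.
Vertex pker has 2 neighbors: juiq, oyxa.
G on 59 vertices is 2-regular; connected 2-regular on 59 ⇒ C_{59}.
Distinct eigenvalues (to 4 d.p.): [2.0, 1.9887, 1.9548, 1.8988, 1.8213, 1.7231, 1.6054, 1.4695, 1.317, 1.1496, 0.9691, 0.7776, 0.5774, 0.3706, 0.1596, -0.0532, -0.2655, -0.4747, -0.6785, -0.8746, -1.0608, -1.235, -1.3953, -1.5397, -1.6666, -1.7747, -1.8627, -1.9295, -1.9745, -1.9972].
λ_max=2, λ_min=-2*cos(pi/59); ϑ = −59·λ_min/(λ_max−λ_min) = 59*cos(pi/59)/(cos(pi/59) + 1).
Numerically 29.479080.
29 ≤ 59*cos(pi/59)/(cos(pi/59) + 1) ≤ 30: both strict.

59*cos(pi/59)/(cos(pi/59) + 1)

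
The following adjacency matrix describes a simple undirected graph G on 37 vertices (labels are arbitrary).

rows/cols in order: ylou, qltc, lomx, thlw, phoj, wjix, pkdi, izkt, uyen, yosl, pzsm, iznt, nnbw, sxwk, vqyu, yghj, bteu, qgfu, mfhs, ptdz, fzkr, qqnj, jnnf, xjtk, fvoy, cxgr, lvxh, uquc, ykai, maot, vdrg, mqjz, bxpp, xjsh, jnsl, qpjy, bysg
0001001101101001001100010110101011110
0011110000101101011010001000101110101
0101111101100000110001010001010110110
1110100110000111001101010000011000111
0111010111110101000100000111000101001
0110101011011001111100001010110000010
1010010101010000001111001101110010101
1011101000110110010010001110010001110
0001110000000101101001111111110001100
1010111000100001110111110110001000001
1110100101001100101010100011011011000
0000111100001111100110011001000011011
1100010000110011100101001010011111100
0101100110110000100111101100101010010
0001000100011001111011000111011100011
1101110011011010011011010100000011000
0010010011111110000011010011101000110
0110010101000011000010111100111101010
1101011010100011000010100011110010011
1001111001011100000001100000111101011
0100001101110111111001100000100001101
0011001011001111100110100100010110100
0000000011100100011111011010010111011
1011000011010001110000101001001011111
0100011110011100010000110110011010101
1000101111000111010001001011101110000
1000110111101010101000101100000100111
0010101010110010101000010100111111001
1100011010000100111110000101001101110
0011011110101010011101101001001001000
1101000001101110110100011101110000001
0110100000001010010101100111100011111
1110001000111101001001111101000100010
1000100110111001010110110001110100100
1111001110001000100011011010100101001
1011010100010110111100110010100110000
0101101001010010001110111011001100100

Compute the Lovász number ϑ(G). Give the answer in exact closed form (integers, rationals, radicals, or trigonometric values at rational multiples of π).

sqrt(37)

N(lvxh) = {ylou, phoj, wjix, izkt, uyen, yosl, pzsm, nnbw, vqyu, bteu, mfhs, jnnf, fvoy, cxgr, mqjz, jnsl, qpjy, bysg}, |N(lvxh)| = 18.
N(mfhs) = {ylou, qltc, thlw, wjix, pkdi, uyen, pzsm, vqyu, yghj, fzkr, jnnf, lvxh, uquc, ykai, maot, bxpp, qpjy, bysg}, |N(mfhs)| = 18.
deg(ylou) = 18; N(ylou) = {thlw, pkdi, izkt, yosl, pzsm, nnbw, yghj, mfhs, ptdz, xjtk, cxgr, lvxh, ykai, vdrg, bxpp, xjsh, jnsl, qpjy}.
Vertex thlw has 18 neighbors: ylou, qltc, lomx, phoj, izkt, uyen, sxwk, vqyu, yghj, mfhs, ptdz, qqnj, xjtk, maot, vdrg, jnsl, qpjy, bysg.
deg(v) = 18 for all v (|V|=37); Paley(37): SR with (k,λ,μ)=(18,8,9).
The 3 distinct eigenvalues: [18.0, 2.541381, -3.541381].
With N=37: ϑ(G) = 37·(-(-sqrt(37)/2 - 1/2))/(18−(-sqrt(37)/2 - 1/2)) = sqrt(37).
≈ 6.08276253 (to 8 d.p.).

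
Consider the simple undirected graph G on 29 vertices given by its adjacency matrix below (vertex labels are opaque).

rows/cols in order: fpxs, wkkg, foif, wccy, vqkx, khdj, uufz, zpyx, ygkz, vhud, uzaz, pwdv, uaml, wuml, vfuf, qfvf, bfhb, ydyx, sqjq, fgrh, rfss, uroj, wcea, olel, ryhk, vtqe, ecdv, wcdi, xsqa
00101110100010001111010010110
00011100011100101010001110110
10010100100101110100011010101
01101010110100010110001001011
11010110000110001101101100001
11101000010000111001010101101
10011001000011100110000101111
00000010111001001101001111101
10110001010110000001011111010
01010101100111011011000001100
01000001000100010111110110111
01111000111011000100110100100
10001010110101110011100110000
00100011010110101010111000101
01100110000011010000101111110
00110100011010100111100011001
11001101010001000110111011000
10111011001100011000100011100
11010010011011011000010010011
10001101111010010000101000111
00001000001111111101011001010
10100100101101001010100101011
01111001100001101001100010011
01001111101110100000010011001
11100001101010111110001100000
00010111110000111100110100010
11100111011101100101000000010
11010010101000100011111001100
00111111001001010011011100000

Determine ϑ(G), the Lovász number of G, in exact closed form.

deg(zpyx) = 14; N(zpyx) = {uufz, ygkz, vhud, uzaz, wuml, bfhb, ydyx, fgrh, wcea, olel, ryhk, vtqe, ecdv, xsqa}.
Vertex vhud has 14 neighbors: wkkg, wccy, khdj, zpyx, ygkz, pwdv, uaml, wuml, qfvf, bfhb, sqjq, fgrh, vtqe, ecdv.
N(bfhb) = {fpxs, wkkg, vqkx, khdj, zpyx, vhud, wuml, ydyx, sqjq, rfss, uroj, wcea, ryhk, vtqe}, |N(bfhb)| = 14.
Vertex ydyx has 14 neighbors: fpxs, foif, wccy, vqkx, uufz, zpyx, uzaz, pwdv, qfvf, bfhb, rfss, ryhk, vtqe, ecdv.
29-vertex 14-regular graph: Paley(29): SR with (k,λ,μ)=(14,6,7).
The 3 distinct eigenvalues: [14.0, 2.193, -3.193].
Lovász (edge-transitive): ϑ = −29·(-sqrt(29)/2 - 1/2)/((14)−(-sqrt(29)/2 - 1/2)) = sqrt(29).
= 5.38516… (decimal).

sqrt(29)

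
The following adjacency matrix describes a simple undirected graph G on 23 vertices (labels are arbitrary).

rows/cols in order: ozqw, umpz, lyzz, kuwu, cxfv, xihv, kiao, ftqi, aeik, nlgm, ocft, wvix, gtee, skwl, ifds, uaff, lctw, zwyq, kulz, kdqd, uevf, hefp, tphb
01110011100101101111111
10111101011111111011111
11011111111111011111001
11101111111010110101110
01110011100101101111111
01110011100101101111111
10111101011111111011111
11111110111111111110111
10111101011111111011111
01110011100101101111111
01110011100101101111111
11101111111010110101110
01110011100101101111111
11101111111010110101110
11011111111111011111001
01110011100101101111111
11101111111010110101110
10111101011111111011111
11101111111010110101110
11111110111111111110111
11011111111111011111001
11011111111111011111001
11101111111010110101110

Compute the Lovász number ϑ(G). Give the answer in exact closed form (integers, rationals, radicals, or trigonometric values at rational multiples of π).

Vertex aeik has 19 neighbors: ozqw, lyzz, kuwu, cxfv, xihv, ftqi, nlgm, ocft, wvix, gtee, skwl, ifds, uaff, lctw, kulz, kdqd, uevf, hefp, tphb.
Vertex xihv has 16 neighbors: umpz, lyzz, kuwu, kiao, ftqi, aeik, wvix, skwl, ifds, lctw, zwyq, kulz, kdqd, uevf, hefp, tphb.
deg(cxfv) = 16; N(cxfv) = {umpz, lyzz, kuwu, kiao, ftqi, aeik, wvix, skwl, ifds, lctw, zwyq, kulz, kdqd, uevf, hefp, tphb}.
Vertex ocft has 16 neighbors: umpz, lyzz, kuwu, kiao, ftqi, aeik, wvix, skwl, ifds, lctw, zwyq, kulz, kdqd, uevf, hefp, tphb.
5 parts of sizes [7, 6, 4, 4, 2]; α(G) = 7 = ϑ (perfect).
≈ 7.00000 (to 5 d.p.).
Sandwich: α(G)=7 ≤ ϑ(G)=7 ≤ χ(Ḡ)=7 (collapsed).

7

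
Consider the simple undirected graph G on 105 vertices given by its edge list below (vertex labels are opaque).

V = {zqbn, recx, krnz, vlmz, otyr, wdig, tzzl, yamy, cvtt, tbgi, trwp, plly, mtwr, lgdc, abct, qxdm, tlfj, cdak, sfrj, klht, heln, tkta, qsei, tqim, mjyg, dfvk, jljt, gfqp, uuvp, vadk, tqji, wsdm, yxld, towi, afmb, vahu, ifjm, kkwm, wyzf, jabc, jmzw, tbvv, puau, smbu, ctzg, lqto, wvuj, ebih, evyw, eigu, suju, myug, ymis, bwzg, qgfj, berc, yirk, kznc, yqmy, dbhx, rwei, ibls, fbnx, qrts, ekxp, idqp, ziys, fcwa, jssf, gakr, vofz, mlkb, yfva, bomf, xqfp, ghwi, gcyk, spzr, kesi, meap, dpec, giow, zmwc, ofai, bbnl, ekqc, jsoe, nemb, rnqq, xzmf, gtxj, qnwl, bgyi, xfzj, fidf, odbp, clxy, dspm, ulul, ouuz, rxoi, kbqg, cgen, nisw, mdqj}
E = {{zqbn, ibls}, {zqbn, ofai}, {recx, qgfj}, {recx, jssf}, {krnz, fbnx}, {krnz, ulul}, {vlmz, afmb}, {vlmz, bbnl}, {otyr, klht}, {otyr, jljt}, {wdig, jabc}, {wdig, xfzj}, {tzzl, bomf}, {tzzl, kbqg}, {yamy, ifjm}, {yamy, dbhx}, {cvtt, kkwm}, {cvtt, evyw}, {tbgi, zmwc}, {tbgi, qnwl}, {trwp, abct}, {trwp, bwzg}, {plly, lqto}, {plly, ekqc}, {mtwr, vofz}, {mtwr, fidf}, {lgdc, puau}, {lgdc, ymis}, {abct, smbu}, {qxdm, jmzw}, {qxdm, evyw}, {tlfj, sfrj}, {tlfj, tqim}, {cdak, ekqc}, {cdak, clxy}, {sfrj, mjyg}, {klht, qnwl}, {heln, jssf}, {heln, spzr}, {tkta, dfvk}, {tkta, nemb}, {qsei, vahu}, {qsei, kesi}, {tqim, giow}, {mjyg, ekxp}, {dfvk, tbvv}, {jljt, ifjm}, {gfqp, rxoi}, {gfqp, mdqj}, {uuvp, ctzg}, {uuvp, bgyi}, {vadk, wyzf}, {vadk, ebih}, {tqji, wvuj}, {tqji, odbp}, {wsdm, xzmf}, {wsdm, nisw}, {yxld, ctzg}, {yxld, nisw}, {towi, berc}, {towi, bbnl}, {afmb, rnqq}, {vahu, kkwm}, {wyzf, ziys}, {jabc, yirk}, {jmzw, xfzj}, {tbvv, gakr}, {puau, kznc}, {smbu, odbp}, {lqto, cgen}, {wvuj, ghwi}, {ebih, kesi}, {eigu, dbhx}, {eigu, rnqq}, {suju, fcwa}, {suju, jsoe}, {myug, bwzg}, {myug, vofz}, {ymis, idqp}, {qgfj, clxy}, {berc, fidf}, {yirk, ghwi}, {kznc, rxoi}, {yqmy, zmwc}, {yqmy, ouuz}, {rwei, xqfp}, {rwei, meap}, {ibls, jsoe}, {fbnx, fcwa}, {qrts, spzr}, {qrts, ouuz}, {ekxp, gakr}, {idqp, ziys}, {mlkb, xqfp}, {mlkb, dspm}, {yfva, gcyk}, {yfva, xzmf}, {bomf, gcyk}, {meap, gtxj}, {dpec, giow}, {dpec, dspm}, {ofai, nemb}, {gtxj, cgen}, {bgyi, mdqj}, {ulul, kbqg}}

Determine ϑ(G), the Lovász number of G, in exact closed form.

105*cos(pi/105)/(cos(pi/105) + 1)

deg(lqto) = 2; N(lqto) = {plly, cgen}.
deg(fcwa) = 2; N(fcwa) = {suju, fbnx}.
N(heln) = {jssf, spzr}, |N(heln)| = 2.
N(qxdm) = {jmzw, evyw}, |N(qxdm)| = 2.
2-regular, N=105; connected 2-regular on 105 ⇒ C_{105}.
The 53 distinct eigenvalues: [2.0, 1.996, 1.986, 1.968, 1.943, 1.911, 1.872, 1.827, 1.775, 1.717, 1.652, 1.582, 1.506, 1.425, 1.338, 1.247, 1.151, 1.051, 0.948, 0.841, 0.731, 0.618, 0.503, 0.387, 0.268, 0.149, 0.03, -0.09, -0.209, -0.328, -0.445, -0.561, -0.675, -0.786, -0.895, -1.0, -1.102, -1.2, -1.293, -1.382, -1.466, -1.545, -1.618, -1.685, -1.747, -1.802, -1.851, -1.893, -1.928, -1.956, -1.978, -1.992, -1.999].
−105·(-2*cos(pi/105)) / ((2)−(-2*cos(pi/105))) = 105*cos(pi/105)/(cos(pi/105) + 1) = ϑ(G).
Numerically 52.4882487.
Sandwich: α(G)=52 ≤ ϑ(G)=105*cos(pi/105)/(cos(pi/105) + 1) ≤ χ(Ḡ)=53 (both strict).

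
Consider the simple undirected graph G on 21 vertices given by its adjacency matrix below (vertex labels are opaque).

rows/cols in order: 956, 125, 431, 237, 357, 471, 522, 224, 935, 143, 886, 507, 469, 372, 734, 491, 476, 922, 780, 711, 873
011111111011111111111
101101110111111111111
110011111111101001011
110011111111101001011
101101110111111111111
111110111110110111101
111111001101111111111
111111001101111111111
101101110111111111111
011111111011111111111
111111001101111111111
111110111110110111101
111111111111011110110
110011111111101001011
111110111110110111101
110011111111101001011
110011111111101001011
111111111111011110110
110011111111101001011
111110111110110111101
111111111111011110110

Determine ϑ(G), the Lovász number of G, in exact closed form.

N(711) = {956, 125, 431, 237, 357, 522, 224, 935, 143, 886, 469, 372, 491, 476, 922, 780, 873}, |N(711)| = 17.
N(476) = {956, 125, 357, 471, 522, 224, 935, 143, 886, 507, 469, 734, 922, 711, 873}, |N(476)| = 15.
Vertex 143 has 19 neighbors: 125, 431, 237, 357, 471, 522, 224, 935, 886, 507, 469, 372, 734, 491, 476, 922, 780, 711, 873.
N(935) = {956, 431, 237, 471, 522, 224, 143, 886, 507, 469, 372, 734, 491, 476, 922, 780, 711, 873}, |N(935)| = 18.
K_{6,4,3,3,3,2} (perfect); ϑ(G) = α(G) = max{6,4,3,3,3,2} = 6.
ϑ(G) ≈ 6.00000000.
Sandwich: α(G)=6 ≤ ϑ(G)=6 ≤ χ(Ḡ)=6 (collapsed).

6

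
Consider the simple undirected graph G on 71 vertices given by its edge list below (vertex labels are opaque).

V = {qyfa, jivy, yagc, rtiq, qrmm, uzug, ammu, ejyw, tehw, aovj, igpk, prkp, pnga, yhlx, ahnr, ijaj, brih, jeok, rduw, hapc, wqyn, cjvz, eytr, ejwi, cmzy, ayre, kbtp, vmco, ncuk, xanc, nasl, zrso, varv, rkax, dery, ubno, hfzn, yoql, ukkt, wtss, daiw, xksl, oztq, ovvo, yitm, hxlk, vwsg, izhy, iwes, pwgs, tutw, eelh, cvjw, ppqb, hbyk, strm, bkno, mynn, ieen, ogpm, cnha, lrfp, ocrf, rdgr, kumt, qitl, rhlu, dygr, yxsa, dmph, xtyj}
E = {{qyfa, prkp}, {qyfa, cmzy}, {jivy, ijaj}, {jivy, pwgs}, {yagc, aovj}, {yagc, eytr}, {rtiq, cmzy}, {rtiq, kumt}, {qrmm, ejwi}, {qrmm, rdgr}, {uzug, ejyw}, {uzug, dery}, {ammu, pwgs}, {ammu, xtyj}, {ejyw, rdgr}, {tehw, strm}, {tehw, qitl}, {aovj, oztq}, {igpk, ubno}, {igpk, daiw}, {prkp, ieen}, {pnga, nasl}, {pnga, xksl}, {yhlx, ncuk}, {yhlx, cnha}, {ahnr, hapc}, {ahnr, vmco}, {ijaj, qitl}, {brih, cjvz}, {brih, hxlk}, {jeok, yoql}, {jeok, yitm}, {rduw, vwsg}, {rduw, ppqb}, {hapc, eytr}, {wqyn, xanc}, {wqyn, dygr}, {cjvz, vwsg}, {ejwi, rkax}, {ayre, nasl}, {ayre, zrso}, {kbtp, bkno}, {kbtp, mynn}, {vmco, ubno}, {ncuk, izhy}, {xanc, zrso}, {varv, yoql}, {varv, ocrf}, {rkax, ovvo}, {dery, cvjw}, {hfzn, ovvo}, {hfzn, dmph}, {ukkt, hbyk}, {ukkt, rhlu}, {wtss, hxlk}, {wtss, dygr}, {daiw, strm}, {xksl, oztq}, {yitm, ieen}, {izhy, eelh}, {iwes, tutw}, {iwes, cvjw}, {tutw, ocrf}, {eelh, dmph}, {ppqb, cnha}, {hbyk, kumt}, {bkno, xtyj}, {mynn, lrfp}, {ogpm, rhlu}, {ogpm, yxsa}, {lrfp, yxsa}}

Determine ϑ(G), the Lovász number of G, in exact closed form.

71*cos(pi/71)/(cos(pi/71) + 1)

N(ahnr) = {hapc, vmco}, |N(ahnr)| = 2.
Vertex strm has 2 neighbors: tehw, daiw.
deg(xanc) = 2; N(xanc) = {wqyn, zrso}.
N(igpk) = {ubno, daiw}, |N(igpk)| = 2.
Regular of degree 2 on 71 vertices: this is C_{71}, the 71-cycle.
A has 36 distinct eigenvalues ≈ [2.0, 1.99217, 1.96876, 1.92993, 1.876, 1.80739, 1.72463, 1.62837, 1.51937, 1.39848, 1.26665, 1.1249, 0.97435, 0.81617, 0.6516, 0.48194, 0.3085, 0.13265, -0.04424, -0.22079, -0.3956, -0.56732, -0.7346, -0.89613, -1.05065, -1.19694, -1.33387, -1.46036, -1.57542, -1.67814, -1.76774, -1.8435, -1.90483, -1.95125, -1.98241, -1.99804].
−71·(-2*cos(pi/71)) / ((2)−(-2*cos(pi/71))) = 71*cos(pi/71)/(cos(pi/71) + 1) = ϑ(G).
Numerically 35.48262.
Lovász sandwich 35 ≤ 71*cos(pi/71)/(cos(pi/71) + 1) ≤ 36: both strict.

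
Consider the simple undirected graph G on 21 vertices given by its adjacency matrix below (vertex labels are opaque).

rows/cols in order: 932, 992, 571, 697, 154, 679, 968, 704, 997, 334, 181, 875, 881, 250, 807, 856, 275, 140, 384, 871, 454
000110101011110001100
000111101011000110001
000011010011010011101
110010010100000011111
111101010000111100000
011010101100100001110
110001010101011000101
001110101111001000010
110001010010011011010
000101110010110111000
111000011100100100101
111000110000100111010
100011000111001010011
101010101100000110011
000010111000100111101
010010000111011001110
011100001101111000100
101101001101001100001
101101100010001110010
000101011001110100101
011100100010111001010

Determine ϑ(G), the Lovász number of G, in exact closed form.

6

deg(807) = 10; N(807) = {154, 968, 704, 997, 881, 856, 275, 140, 384, 454}.
N(704) = {571, 697, 154, 968, 997, 334, 181, 875, 807, 871}, |N(704)| = 10.
N(454) = {992, 571, 697, 968, 181, 881, 250, 807, 140, 871}, |N(454)| = 10.
N(932) = {697, 154, 968, 997, 181, 875, 881, 250, 140, 384}, |N(932)| = 10.
10-regular, N=21; Kneser K(7,2) on C(7,2)=21 vertices.
A has 3 distinct eigenvalues ≈ [10.0, 1.0, -4.0].
λ_max=10, λ_min=-4; ϑ = −21·λ_min/(λ_max−λ_min) = 6.
= 6.00000000… (decimal).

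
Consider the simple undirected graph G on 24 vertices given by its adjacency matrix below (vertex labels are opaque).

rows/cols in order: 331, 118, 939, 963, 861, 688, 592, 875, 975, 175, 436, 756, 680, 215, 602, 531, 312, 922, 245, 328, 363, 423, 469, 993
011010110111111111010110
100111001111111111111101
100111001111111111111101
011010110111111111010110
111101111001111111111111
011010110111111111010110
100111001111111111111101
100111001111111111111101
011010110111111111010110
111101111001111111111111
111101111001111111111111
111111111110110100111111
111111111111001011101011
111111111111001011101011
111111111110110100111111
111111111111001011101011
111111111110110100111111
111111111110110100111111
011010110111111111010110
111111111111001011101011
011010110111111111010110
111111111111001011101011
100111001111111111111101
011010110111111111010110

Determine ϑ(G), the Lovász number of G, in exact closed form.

7

deg(592) = 19; N(592) = {331, 963, 861, 688, 975, 175, 436, 756, 680, 215, 602, 531, 312, 922, 245, 328, 363, 423, 993}.
deg(875) = 19; N(875) = {331, 963, 861, 688, 975, 175, 436, 756, 680, 215, 602, 531, 312, 922, 245, 328, 363, 423, 993}.
deg(939) = 19; N(939) = {331, 963, 861, 688, 975, 175, 436, 756, 680, 215, 602, 531, 312, 922, 245, 328, 363, 423, 993}.
N(861) = {331, 118, 939, 963, 688, 592, 875, 975, 756, 680, 215, 602, 531, 312, 922, 245, 328, 363, 423, 469, 993}, |N(861)| = 21.
Complete 5-partite, parts [7, 5, 5, 4, 3]: perfect, ϑ = α = 7.
ϑ(G) ≈ 7.000000000.
7 ≤ 7 ≤ 7: collapsed.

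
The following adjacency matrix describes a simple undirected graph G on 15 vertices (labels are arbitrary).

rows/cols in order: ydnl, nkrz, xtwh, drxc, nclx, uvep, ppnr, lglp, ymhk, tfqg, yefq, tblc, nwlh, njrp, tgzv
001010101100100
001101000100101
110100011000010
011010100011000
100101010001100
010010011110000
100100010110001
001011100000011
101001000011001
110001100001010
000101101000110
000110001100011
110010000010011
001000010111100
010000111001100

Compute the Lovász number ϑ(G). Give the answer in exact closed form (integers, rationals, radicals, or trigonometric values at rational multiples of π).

5

Vertex nkrz has 6 neighbors: xtwh, drxc, uvep, tfqg, nwlh, tgzv.
Vertex nwlh has 6 neighbors: ydnl, nkrz, nclx, yefq, njrp, tgzv.
Vertex ymhk has 6 neighbors: ydnl, xtwh, uvep, yefq, tblc, tgzv.
N(ydnl) = {xtwh, nclx, ppnr, ymhk, tfqg, nwlh}, |N(ydnl)| = 6.
6-regular, N=15; Kneser K(6,2) on C(6,2)=15 vertices.
A has 3 distinct eigenvalues ≈ [6.0, 1.0, -3.0].
λ_max=6, λ_min=-3; ϑ = −15·λ_min/(λ_max−λ_min) = 5.
= 5.00000… (decimal).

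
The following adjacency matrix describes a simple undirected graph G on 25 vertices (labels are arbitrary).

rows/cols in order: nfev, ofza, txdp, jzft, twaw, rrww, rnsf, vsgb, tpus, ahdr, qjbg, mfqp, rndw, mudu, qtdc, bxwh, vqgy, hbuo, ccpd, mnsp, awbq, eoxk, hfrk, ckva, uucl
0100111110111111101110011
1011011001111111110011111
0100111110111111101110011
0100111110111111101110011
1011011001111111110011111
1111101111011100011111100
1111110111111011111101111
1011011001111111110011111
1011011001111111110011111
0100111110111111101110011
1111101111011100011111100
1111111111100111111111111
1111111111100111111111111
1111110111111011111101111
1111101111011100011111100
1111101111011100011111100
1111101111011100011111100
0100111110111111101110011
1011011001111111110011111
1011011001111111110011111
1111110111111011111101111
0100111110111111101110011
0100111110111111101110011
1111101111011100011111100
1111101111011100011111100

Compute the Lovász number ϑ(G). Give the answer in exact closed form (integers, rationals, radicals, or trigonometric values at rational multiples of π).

7

N(nfev) = {ofza, twaw, rrww, rnsf, vsgb, tpus, qjbg, mfqp, rndw, mudu, qtdc, bxwh, vqgy, ccpd, mnsp, awbq, ckva, uucl}, |N(nfev)| = 18.
deg(rnsf) = 22; N(rnsf) = {nfev, ofza, txdp, jzft, twaw, rrww, vsgb, tpus, ahdr, qjbg, mfqp, rndw, qtdc, bxwh, vqgy, hbuo, ccpd, mnsp, eoxk, hfrk, ckva, uucl}.
Vertex awbq has 22 neighbors: nfev, ofza, txdp, jzft, twaw, rrww, vsgb, tpus, ahdr, qjbg, mfqp, rndw, qtdc, bxwh, vqgy, hbuo, ccpd, mnsp, eoxk, hfrk, ckva, uucl.
N(qtdc) = {nfev, ofza, txdp, jzft, twaw, rnsf, vsgb, tpus, ahdr, mfqp, rndw, mudu, hbuo, ccpd, mnsp, awbq, eoxk, hfrk}, |N(qtdc)| = 18.
Complete multipartite on [7, 7, 6, 3, 2]: sandwich collapses at ϑ=7.
Numerically 7.00000000.
Lovász sandwich 7 ≤ 7 ≤ 7: collapsed.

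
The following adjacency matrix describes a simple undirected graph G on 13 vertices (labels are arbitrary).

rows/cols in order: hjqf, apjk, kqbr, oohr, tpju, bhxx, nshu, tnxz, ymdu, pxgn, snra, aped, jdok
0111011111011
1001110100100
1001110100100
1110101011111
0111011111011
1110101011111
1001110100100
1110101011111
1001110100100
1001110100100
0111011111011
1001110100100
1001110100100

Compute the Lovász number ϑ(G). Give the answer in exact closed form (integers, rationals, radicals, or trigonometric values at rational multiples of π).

7

deg(oohr) = 10; N(oohr) = {hjqf, apjk, kqbr, tpju, nshu, ymdu, pxgn, snra, aped, jdok}.
N(bhxx) = {hjqf, apjk, kqbr, tpju, nshu, ymdu, pxgn, snra, aped, jdok}, |N(bhxx)| = 10.
N(nshu) = {hjqf, oohr, tpju, bhxx, tnxz, snra}, |N(nshu)| = 6.
deg(jdok) = 6; N(jdok) = {hjqf, oohr, tpju, bhxx, tnxz, snra}.
G = K_{7,3,3}: α = 7 = χ(Ḡ), so ϑ = 7.
ϑ(G) ≈ 7.0000000.
Lovász sandwich 7 ≤ 7 ≤ 7: collapsed.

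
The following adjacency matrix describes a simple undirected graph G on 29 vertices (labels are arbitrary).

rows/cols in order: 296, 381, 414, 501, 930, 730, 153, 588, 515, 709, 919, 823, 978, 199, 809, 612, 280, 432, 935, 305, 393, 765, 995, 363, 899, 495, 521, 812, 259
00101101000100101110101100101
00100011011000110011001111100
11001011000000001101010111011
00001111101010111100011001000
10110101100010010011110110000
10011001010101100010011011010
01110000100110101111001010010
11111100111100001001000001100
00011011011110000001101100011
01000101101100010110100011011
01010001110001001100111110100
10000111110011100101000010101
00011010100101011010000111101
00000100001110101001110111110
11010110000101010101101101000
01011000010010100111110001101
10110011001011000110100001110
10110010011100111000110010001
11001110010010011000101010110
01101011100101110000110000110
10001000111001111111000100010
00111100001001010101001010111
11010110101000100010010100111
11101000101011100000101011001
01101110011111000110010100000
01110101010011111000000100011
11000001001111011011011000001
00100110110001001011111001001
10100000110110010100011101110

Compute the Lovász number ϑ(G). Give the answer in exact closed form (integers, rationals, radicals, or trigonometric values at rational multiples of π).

sqrt(29)

Vertex 521 has 14 neighbors: 296, 381, 588, 919, 823, 978, 199, 612, 280, 935, 305, 765, 995, 259.
Vertex 280 has 14 neighbors: 296, 414, 501, 153, 588, 919, 978, 199, 432, 935, 393, 495, 521, 812.
N(995) = {296, 381, 501, 730, 153, 515, 919, 809, 935, 765, 363, 521, 812, 259}, |N(995)| = 14.
Vertex 765 has 14 neighbors: 414, 501, 930, 730, 919, 199, 612, 432, 305, 995, 899, 521, 812, 259.
Regular of degree 14 on 29 vertices: SR(29,14,6,7) — a Paley graph.
The 3 distinct eigenvalues: [14.0, 2.193, -3.193].
ϑ = −N·λ_min/(λ_max−λ_min) = −29·(-sqrt(29)/2 - 1/2)/(14−(-sqrt(29)/2 - 1/2)) = sqrt(29).
= 5.38516481… (decimal).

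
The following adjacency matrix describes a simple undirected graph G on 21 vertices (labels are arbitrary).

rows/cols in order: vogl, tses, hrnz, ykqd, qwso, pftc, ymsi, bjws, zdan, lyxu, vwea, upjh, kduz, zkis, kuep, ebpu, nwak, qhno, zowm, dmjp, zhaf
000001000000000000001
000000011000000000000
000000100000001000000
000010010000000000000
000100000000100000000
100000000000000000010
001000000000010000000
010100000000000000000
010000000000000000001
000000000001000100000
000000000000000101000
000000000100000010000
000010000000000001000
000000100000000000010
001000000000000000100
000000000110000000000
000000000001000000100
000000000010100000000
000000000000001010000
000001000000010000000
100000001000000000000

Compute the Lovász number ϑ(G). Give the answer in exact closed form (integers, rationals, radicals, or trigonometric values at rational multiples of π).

21*cos(pi/21)/(cos(pi/21) + 1)

Vertex pftc has 2 neighbors: vogl, dmjp.
deg(zowm) = 2; N(zowm) = {kuep, nwak}.
N(vogl) = {pftc, zhaf}, |N(vogl)| = 2.
Vertex zdan has 2 neighbors: tses, zhaf.
21-vertex 2-regular graph: this is C_{21}, the 21-cycle.
A has 11 distinct eigenvalues ≈ [2.0, 1.91115, 1.65248, 1.24698, 0.73068, 0.14946, -0.44504, -1.0, -1.4661, -1.80194, -1.97766].
λ_max=2, λ_min=-2*cos(pi/21); ϑ = −21·λ_min/(λ_max−λ_min) = 21*cos(pi/21)/(cos(pi/21) + 1).
≈ 10.441032529 (to 9 d.p.).
Lovász sandwich 10 ≤ 21*cos(pi/21)/(cos(pi/21) + 1) ≤ 11: both strict.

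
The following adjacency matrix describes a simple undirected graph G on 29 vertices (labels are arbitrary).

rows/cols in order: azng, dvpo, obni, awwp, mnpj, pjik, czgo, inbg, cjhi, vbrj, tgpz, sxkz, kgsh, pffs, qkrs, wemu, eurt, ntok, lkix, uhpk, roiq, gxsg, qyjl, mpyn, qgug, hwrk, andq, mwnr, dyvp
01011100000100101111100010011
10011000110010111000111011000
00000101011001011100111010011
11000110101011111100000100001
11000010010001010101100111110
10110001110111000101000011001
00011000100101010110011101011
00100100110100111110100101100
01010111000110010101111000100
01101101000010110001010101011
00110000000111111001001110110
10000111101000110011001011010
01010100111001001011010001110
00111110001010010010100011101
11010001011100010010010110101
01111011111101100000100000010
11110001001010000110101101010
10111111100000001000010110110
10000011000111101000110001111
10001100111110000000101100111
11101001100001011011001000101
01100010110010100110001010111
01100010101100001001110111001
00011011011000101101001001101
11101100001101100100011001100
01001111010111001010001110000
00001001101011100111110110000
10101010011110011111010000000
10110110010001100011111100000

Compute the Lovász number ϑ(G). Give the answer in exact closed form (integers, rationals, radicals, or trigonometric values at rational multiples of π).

sqrt(29)

deg(awwp) = 14; N(awwp) = {azng, dvpo, pjik, czgo, cjhi, tgpz, kgsh, pffs, qkrs, wemu, eurt, ntok, mpyn, dyvp}.
N(inbg) = {obni, pjik, cjhi, vbrj, sxkz, qkrs, wemu, eurt, ntok, lkix, roiq, mpyn, hwrk, andq}, |N(inbg)| = 14.
deg(wemu) = 14; N(wemu) = {dvpo, obni, awwp, mnpj, czgo, inbg, cjhi, vbrj, tgpz, sxkz, pffs, qkrs, roiq, mwnr}.
N(sxkz) = {azng, pjik, czgo, inbg, cjhi, tgpz, qkrs, wemu, lkix, uhpk, qyjl, qgug, hwrk, mwnr}, |N(sxkz)| = 14.
29-vertex 14-regular graph: SR(29,14,6,7) — a Paley graph.
spec(A) ≈ [14.0, 2.193, -3.193] (distinct, 3 d.p.).
λ_max=14, λ_min=-sqrt(29)/2 - 1/2; ϑ = −29·λ_min/(λ_max−λ_min) = sqrt(29).
= 5.3851648… (decimal).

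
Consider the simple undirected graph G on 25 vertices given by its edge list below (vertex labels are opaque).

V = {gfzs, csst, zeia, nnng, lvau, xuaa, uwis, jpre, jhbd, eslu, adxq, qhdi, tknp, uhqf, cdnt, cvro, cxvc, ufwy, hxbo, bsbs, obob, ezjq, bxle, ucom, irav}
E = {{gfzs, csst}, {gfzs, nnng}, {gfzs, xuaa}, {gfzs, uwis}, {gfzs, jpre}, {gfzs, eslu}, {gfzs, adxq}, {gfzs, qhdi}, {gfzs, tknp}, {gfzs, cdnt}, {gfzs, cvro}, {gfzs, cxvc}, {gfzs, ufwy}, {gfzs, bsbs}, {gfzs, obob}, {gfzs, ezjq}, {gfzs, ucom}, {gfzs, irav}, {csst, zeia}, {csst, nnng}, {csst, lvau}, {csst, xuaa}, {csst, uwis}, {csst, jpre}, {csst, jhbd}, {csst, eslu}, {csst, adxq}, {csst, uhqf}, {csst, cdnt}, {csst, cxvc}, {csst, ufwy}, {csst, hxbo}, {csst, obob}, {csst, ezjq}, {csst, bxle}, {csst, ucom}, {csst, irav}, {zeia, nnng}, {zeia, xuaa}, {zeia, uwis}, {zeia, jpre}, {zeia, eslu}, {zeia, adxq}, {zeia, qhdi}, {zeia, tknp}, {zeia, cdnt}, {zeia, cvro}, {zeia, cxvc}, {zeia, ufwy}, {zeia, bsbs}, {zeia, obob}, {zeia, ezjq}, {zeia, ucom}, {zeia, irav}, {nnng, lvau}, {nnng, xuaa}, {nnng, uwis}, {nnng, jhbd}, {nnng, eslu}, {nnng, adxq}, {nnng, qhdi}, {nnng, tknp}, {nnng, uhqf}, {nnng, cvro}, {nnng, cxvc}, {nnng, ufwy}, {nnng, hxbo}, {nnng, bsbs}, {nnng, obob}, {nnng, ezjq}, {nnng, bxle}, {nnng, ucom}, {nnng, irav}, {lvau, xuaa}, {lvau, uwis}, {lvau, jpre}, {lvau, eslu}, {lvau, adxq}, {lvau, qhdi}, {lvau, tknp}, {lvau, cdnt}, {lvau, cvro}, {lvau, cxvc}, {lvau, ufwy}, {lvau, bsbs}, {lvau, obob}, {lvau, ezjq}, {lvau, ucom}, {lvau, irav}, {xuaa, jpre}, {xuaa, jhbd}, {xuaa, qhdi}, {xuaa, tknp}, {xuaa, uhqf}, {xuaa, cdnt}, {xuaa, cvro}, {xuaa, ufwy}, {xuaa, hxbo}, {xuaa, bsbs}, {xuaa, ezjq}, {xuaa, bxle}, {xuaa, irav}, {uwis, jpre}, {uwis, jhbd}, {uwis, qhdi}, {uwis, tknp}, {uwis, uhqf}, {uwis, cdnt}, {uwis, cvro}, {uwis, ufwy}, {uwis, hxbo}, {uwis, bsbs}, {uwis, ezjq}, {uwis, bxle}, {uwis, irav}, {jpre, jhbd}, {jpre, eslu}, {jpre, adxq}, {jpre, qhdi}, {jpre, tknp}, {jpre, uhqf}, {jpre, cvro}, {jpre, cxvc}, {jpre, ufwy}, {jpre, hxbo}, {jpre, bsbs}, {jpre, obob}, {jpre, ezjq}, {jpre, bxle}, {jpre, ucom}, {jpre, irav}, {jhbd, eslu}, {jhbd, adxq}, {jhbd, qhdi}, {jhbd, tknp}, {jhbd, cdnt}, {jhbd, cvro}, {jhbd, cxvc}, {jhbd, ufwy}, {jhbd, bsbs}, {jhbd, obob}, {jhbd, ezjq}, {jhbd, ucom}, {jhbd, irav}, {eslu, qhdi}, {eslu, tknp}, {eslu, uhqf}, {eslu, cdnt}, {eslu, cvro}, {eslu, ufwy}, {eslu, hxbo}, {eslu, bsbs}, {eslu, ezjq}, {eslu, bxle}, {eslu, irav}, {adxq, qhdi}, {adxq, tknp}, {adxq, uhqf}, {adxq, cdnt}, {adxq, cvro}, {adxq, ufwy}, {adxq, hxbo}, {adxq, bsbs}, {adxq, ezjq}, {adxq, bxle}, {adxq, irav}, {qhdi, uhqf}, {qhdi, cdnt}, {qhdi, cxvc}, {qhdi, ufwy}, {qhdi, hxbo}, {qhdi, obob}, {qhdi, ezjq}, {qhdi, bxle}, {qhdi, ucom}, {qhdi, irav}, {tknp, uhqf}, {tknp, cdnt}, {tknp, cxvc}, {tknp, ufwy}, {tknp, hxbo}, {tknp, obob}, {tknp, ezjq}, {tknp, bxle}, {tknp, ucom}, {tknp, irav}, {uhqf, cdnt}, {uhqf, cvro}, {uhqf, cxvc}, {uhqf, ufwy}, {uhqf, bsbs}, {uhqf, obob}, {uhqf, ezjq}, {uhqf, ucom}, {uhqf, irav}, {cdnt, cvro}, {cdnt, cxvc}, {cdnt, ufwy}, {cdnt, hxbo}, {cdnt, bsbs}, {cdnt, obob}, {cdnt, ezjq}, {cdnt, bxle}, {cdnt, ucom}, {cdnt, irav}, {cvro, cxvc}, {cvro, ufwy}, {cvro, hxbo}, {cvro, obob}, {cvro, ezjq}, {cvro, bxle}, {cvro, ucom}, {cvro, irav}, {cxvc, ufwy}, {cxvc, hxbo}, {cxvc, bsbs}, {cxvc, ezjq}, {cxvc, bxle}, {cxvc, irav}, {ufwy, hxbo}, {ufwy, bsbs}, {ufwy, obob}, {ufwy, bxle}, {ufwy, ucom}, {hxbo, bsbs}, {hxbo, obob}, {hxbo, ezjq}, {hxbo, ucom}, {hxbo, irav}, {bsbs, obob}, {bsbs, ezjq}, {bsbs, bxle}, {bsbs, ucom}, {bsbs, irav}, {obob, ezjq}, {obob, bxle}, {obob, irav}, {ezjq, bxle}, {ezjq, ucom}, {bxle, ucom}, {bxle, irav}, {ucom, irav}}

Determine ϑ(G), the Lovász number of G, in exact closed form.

7

deg(jhbd) = 18; N(jhbd) = {csst, nnng, xuaa, uwis, jpre, eslu, adxq, qhdi, tknp, cdnt, cvro, cxvc, ufwy, bsbs, obob, ezjq, ucom, irav}.
deg(zeia) = 18; N(zeia) = {csst, nnng, xuaa, uwis, jpre, eslu, adxq, qhdi, tknp, cdnt, cvro, cxvc, ufwy, bsbs, obob, ezjq, ucom, irav}.
deg(xuaa) = 18; N(xuaa) = {gfzs, csst, zeia, nnng, lvau, jpre, jhbd, qhdi, tknp, uhqf, cdnt, cvro, ufwy, hxbo, bsbs, ezjq, bxle, irav}.
N(ufwy) = {gfzs, csst, zeia, nnng, lvau, xuaa, uwis, jpre, jhbd, eslu, adxq, qhdi, tknp, uhqf, cdnt, cvro, cxvc, hxbo, bsbs, obob, bxle, ucom}, |N(ufwy)| = 22.
G = K_{7,7,5,3,3}: α = 7 = χ(Ḡ), so ϑ = 7.
= 7.00000… (decimal).
Lovász sandwich 7 ≤ 7 ≤ 7: collapsed.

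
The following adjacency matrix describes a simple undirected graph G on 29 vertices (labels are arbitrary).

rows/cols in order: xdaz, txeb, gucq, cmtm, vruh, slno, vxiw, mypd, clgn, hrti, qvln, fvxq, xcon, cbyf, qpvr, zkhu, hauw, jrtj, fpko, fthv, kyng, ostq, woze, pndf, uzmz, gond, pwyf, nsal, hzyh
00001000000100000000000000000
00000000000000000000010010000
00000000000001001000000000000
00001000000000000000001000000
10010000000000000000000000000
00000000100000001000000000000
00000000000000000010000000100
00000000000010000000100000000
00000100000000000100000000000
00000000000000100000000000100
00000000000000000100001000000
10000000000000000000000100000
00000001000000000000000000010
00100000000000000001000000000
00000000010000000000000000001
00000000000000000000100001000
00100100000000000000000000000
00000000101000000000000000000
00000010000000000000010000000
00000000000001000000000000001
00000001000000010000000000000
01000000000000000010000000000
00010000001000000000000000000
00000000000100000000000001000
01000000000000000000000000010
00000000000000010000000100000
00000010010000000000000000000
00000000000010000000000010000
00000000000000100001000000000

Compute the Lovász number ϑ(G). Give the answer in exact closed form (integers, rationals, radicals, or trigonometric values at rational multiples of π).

29*cos(pi/29)/(cos(pi/29) + 1)

Vertex mypd has 2 neighbors: xcon, kyng.
Vertex nsal has 2 neighbors: xcon, uzmz.
deg(ostq) = 2; N(ostq) = {txeb, fpko}.
deg(qvln) = 2; N(qvln) = {jrtj, woze}.
deg(v) = 2 for all v (|V|=29); this is C_{29}, the 29-cycle.
A has 15 distinct eigenvalues ≈ [2.0, 1.953241, 1.815151, 1.592186, 1.294773, 0.936817, 0.535057, 0.108278, -0.323564, -0.740276, -1.122374, -1.451991, -1.713714, -1.895306, -1.988276].
λ_max=2, λ_min=-2*cos(pi/29); ϑ = −29·λ_min/(λ_max−λ_min) = 29*cos(pi/29)/(cos(pi/29) + 1).
Numerically 14.4574.
Sandwich: α(G)=14 ≤ ϑ(G)=29*cos(pi/29)/(cos(pi/29) + 1) ≤ χ(Ḡ)=15 (both strict).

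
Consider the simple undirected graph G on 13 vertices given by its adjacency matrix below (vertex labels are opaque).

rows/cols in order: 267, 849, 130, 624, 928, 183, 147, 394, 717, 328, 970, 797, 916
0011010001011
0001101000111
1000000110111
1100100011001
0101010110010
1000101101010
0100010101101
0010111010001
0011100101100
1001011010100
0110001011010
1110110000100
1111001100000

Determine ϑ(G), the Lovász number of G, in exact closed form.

Vertex 970 has 6 neighbors: 849, 130, 147, 717, 328, 797.
Vertex 183 has 6 neighbors: 267, 928, 147, 394, 328, 797.
N(928) = {849, 624, 183, 394, 717, 797}, |N(928)| = 6.
N(717) = {130, 624, 928, 394, 328, 970}, |N(717)| = 6.
Every vertex has degree 6 (N=13); strongly regular (13,6,2,3).
The 3 distinct eigenvalues: [6.0, 1.303, -2.303].
λ_max=6, λ_min=-sqrt(13)/2 - 1/2; ϑ = −13·λ_min/(λ_max−λ_min) = sqrt(13).
= 3.605551… (decimal).

sqrt(13)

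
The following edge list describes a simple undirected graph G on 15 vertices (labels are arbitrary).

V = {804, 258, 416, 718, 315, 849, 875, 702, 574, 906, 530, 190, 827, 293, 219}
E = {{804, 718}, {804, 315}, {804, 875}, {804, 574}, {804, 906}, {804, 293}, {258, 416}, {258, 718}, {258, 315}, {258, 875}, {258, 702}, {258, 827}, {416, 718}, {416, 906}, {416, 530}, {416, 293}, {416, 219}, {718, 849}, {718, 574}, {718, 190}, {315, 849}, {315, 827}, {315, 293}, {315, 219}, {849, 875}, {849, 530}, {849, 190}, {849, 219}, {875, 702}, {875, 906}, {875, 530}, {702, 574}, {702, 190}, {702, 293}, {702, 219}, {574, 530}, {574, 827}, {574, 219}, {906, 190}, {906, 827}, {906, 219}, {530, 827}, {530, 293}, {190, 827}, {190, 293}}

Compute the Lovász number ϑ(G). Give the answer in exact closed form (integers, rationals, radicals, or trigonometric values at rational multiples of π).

5

deg(190) = 6; N(190) = {718, 849, 702, 906, 827, 293}.
Vertex 827 has 6 neighbors: 258, 315, 574, 906, 530, 190.
Vertex 258 has 6 neighbors: 416, 718, 315, 875, 702, 827.
Vertex 530 has 6 neighbors: 416, 849, 875, 574, 827, 293.
Regular of degree 6 on 15 vertices: this is K(6,2), the Kneser graph.
The 3 distinct eigenvalues: [6.0, 1.0, -3.0].
ϑ = −N·λ_min/(λ_max−λ_min) = −15·(-3)/(6−(-3)) = 5.
Numerically 5.0000.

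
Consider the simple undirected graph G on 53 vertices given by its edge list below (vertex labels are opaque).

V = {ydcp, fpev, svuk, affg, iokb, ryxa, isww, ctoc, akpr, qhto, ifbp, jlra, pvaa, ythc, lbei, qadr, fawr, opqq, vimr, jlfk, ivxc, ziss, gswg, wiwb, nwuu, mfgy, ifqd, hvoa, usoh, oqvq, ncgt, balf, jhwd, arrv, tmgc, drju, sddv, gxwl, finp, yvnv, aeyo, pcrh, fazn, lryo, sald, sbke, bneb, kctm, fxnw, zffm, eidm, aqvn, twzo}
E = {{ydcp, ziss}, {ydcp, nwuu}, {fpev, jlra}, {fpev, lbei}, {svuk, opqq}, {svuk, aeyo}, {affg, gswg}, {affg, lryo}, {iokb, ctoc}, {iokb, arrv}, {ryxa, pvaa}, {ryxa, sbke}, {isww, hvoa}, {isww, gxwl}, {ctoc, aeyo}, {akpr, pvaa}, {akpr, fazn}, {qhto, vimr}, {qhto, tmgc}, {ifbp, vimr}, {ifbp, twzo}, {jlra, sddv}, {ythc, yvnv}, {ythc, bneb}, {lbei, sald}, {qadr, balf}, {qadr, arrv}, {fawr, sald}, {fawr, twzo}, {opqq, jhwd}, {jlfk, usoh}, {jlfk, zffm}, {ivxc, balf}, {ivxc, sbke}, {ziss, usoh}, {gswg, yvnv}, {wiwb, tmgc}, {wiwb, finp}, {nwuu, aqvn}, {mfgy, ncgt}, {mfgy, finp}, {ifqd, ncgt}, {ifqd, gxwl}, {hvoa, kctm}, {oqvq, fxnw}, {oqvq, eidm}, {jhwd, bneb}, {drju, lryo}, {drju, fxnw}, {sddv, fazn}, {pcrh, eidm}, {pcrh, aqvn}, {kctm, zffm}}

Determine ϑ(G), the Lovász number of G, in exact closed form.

53*cos(pi/53)/(cos(pi/53) + 1)

N(qadr) = {balf, arrv}, |N(qadr)| = 2.
N(gswg) = {affg, yvnv}, |N(gswg)| = 2.
Vertex bneb has 2 neighbors: ythc, jhwd.
Vertex oqvq has 2 neighbors: fxnw, eidm.
53-vertex 2-regular graph: the odd cycle C_{53}.
A has 27 distinct eigenvalues ≈ [2.0, 1.986, 1.944, 1.8748, 1.7793, 1.6588, 1.515, 1.35, 1.166, 0.9656, 0.7517, 0.5272, 0.2953, 0.0593, -0.1776, -0.412, -0.6405, -0.8601, -1.0676, -1.2602, -1.435, -1.5897, -1.7221, -1.8303, -1.9128, -1.9685, -1.9965].
ϑ = −N·λ_min/(λ_max−λ_min) = −53·(-2*cos(pi/53))/(2−(-2*cos(pi/53))) = 53*cos(pi/53)/(cos(pi/53) + 1).
= 26.4767… (decimal).
α=26, χ(Ḡ)=27; ϑ=53*cos(pi/53)/(cos(pi/53) + 1) lies between (both strict).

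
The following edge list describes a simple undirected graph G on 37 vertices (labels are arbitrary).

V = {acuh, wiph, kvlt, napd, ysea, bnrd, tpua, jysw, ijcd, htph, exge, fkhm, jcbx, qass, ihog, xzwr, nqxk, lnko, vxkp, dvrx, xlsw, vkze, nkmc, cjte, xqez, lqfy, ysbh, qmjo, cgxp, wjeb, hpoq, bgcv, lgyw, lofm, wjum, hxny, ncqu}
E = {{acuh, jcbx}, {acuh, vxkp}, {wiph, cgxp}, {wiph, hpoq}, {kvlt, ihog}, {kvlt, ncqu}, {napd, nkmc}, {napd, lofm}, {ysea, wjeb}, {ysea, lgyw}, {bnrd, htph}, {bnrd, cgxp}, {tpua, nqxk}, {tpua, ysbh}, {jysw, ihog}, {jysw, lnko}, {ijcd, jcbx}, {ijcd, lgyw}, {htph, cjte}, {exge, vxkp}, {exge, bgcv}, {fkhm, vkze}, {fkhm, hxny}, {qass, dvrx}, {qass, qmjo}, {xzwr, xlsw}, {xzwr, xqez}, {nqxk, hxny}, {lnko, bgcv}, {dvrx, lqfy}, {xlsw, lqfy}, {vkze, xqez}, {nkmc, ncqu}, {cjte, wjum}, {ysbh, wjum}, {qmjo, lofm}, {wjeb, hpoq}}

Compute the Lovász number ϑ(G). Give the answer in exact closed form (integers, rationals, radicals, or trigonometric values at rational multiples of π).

37*cos(pi/37)/(cos(pi/37) + 1)

deg(qmjo) = 2; N(qmjo) = {qass, lofm}.
N(lgyw) = {ysea, ijcd}, |N(lgyw)| = 2.
N(qass) = {dvrx, qmjo}, |N(qass)| = 2.
Vertex cjte has 2 neighbors: htph, wjum.
Regular of degree 2 on 37 vertices: the odd cycle C_{37}.
The 19 distinct eigenvalues: [2.0, 1.97123, 1.88575, 1.74603, 1.55607, 1.32135, 1.04861, 0.74571, 0.42136, 0.08488, -0.25404, -0.58565, -0.90041, -1.18927, -1.44391, -1.65702, -1.82246, -1.93547, -1.99279].
ϑ = −N·λ_min/(λ_max−λ_min) = −37·(-2*cos(pi/37))/(2−(-2*cos(pi/37))) = 37*cos(pi/37)/(cos(pi/37) + 1).
= 18.466616637… (decimal).
18 ≤ 37*cos(pi/37)/(cos(pi/37) + 1) ≤ 19: both strict.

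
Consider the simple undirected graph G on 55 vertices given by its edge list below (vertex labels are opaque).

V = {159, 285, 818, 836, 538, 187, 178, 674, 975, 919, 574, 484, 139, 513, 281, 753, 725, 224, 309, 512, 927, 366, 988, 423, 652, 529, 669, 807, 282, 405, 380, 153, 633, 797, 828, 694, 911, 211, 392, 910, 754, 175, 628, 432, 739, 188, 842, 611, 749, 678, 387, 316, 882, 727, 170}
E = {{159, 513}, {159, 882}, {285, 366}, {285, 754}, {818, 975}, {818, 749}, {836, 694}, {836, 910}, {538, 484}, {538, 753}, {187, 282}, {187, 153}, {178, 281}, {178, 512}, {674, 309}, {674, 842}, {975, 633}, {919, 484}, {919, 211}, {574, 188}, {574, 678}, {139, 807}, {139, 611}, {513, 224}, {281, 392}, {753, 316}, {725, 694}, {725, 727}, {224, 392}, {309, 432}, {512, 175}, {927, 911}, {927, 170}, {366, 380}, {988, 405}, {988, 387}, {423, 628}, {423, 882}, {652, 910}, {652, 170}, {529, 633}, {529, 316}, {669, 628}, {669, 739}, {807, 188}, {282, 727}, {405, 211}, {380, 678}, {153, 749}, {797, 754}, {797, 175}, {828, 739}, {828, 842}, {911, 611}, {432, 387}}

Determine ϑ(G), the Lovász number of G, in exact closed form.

55*cos(pi/55)/(cos(pi/55) + 1)

deg(836) = 2; N(836) = {694, 910}.
deg(882) = 2; N(882) = {159, 423}.
N(927) = {911, 170}, |N(927)| = 2.
Vertex 380 has 2 neighbors: 366, 678.
deg(v) = 2 for all v (|V|=55); a single 55-cycle (edge-transitive).
The 28 distinct eigenvalues: [2.0, 1.986963, 1.948024, 1.883689, 1.794797, 1.682507, 1.548283, 1.393875, 1.221296, 1.032795, 0.83083, 0.618034, 0.397181, 0.17115, -0.057112, -0.28463, -0.508437, -0.725615, -0.933335, -1.128886, -1.309721, -1.473482, -1.618034, -1.741492, -1.842247, -1.918986, -1.970708, -1.996738].
Lovász: ϑ = −55(-2*cos(pi/55))/(2+-(-1)*2*cos(pi/55)) = 55*cos(pi/55)/(cos(pi/55) + 1).
Numerically 27.477557.
27 ≤ 55*cos(pi/55)/(cos(pi/55) + 1) ≤ 28: both strict.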